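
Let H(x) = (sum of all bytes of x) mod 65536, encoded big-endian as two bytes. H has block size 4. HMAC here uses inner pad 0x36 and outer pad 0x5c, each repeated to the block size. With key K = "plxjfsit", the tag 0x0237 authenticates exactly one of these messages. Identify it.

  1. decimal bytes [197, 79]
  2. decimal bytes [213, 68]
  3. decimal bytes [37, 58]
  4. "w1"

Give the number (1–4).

1

Key "plxjfsit" = 70 6c 78 6a 66 73 69 74 is 8 bytes > B = 4, so hash it first: H(key) = 03 74, then zero-pad to 4 bytes: K' = 03 74 00 00.
K' ⊕ ipad = 35 42 36 36; K' ⊕ opad = 5f 28 5c 5c.
m1: inner = H(35 42 36 36 c5 4f) = 01 f7; tag = H(5f 28 5c 5c 01 f7) = 0237 ← matches
m2: inner = H(35 42 36 36 d5 44) = 01 fc; tag = H(5f 28 5c 5c 01 fc) = 023c
m3: inner = H(35 42 36 36 25 3a) = 01 42; tag = H(5f 28 5c 5c 01 42) = 0182
m4: inner = H(35 42 36 36 77 31) = 01 8b; tag = H(5f 28 5c 5c 01 8b) = 01cb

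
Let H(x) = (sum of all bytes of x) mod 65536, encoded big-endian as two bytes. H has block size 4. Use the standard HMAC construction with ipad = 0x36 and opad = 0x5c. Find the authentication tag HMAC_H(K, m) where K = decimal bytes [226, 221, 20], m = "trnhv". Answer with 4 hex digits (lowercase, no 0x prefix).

0230

Key decimal bytes [226, 221, 20] = e2 dd 14 is 3 bytes ≤ B = 4; zero-pad to 4 bytes: K' = e2 dd 14 00.
K' ⊕ ipad = d4 eb 22 36.  K' ⊕ opad = be 81 48 5c.
Inner input = (K'⊕ipad) ∥ m = d4 eb 22 36 ∥ 74 72 6e 68 76.
Inner hash: sum = 212+235+34+54+116+114+110+104+118 = 1097 → 04 49.
Outer input = (K'⊕opad) ∥ inner = be 81 48 5c ∥ 04 49.
Outer hash (tag): sum = 190+129+72+92+4+73 = 560 → 02 30.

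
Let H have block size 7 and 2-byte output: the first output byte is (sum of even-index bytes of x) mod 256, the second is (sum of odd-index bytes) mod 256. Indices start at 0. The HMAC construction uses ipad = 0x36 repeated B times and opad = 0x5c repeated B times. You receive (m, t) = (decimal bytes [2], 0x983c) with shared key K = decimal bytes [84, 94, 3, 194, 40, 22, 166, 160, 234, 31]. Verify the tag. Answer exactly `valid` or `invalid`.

valid

Key decimal bytes [84, 94, 3, 194, 40, 22, 166, 160, 234, 31] = 54 5e 03 c2 28 16 a6 a0 ea 1f is 10 bytes > B = 7, so hash it first: H(key) = 0f f5, then zero-pad to 7 bytes: K' = 0f f5 00 00 00 00 00.
K' ⊕ ipad = 39 c3 36 36 36 36 36; K' ⊕ opad = 53 a9 5c 5c 5c 5c 5c.
Inner hash: even-index sum = 219 mod 256 = 219; odd-index sum = 305 mod 256 = 49 → db 31.
Outer hash (recomputed tag): even-index sum = 408 mod 256 = 152; odd-index sum = 572 mod 256 = 60 → 98 3c.
Recomputed tag = 983c; claimed = 983c → match.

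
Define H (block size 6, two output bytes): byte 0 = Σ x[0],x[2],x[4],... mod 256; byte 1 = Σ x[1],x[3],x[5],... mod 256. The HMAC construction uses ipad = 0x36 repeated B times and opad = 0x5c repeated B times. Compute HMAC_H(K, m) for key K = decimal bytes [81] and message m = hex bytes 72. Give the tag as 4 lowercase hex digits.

Key decimal bytes [81] = 51 is 1 byte ≤ B = 6; zero-pad to 6 bytes: K' = 51 00 00 00 00 00.
K' ⊕ ipad = 67 36 36 36 36 36.  K' ⊕ opad = 0d 5c 5c 5c 5c 5c.
Inner input = (K'⊕ipad) ∥ m = 67 36 36 36 36 36 ∥ 72.
Inner hash: even-index sum = 325 mod 256 = 69; odd-index sum = 162 mod 256 = 162 → 45 a2.
Outer input = (K'⊕opad) ∥ inner = 0d 5c 5c 5c 5c 5c ∥ 45 a2.
Outer hash (tag): even-index sum = 266 mod 256 = 10; odd-index sum = 438 mod 256 = 182 → 0a b6.

0ab6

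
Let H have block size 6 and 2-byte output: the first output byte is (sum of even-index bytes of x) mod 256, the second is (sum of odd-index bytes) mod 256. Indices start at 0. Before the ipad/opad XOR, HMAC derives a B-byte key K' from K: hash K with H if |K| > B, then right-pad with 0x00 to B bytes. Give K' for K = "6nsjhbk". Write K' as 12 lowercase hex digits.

|K| = 7 > B = 6, so first hash the key.
H(K): even-index sum = 380 mod 256 = 124; odd-index sum = 314 mod 256 = 58 → 7c 3a.
Zero-pad H(K) = 7c 3a to 6 bytes: K' = 7c 3a 00 00 00 00.

7c3a00000000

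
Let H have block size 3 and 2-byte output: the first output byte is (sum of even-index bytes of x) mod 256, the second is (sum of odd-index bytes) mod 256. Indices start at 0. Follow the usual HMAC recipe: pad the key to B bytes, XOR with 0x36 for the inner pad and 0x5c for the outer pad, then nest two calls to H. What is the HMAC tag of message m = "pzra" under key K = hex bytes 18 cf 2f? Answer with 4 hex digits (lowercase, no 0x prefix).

92b5

Key hex bytes 18 cf 2f is exactly B = 3 bytes: K' = 18 cf 2f.
K' ⊕ ipad = 2e f9 19.  K' ⊕ opad = 44 93 73.
Inner input = (K'⊕ipad) ∥ m = 2e f9 19 ∥ 70 7a 72 61.
Inner hash: even-index sum = 290 mod 256 = 34; odd-index sum = 475 mod 256 = 219 → 22 db.
Outer input = (K'⊕opad) ∥ inner = 44 93 73 ∥ 22 db.
Outer hash (tag): even-index sum = 402 mod 256 = 146; odd-index sum = 181 mod 256 = 181 → 92 b5.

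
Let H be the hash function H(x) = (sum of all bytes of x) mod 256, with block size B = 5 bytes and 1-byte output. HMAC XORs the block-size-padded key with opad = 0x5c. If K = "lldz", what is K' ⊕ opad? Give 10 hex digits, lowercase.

Key "lldz" = 6c 6c 64 7a is 4 bytes ≤ B = 5; zero-pad to 5 bytes: K' = 6c 6c 64 7a 00.
XOR each byte with 0x5c: 6c⊕5c=30, 6c⊕5c=30, 64⊕5c=38, 7a⊕5c=26, 00⊕5c=5c.

303038265c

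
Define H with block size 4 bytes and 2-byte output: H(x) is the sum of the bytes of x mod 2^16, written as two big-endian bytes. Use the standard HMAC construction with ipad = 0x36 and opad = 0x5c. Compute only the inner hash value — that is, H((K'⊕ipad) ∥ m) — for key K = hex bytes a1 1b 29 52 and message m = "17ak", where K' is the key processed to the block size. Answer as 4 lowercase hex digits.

Key hex bytes a1 1b 29 52 is exactly B = 4 bytes: K' = a1 1b 29 52.
K' ⊕ ipad = 97 2d 1f 64.
Inner input = 97 2d 1f 64 ∥ 31 37 61 6b.
Inner hash: sum = 151+45+31+100+49+55+97+107 = 635 → 02 7b.

027b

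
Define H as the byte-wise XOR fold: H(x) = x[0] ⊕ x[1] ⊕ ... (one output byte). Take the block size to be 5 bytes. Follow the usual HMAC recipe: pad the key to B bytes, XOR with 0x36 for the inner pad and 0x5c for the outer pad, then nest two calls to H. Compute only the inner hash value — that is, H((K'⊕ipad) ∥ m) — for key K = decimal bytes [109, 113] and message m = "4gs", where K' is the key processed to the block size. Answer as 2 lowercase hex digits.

Key decimal bytes [109, 113] = 6d 71 is 2 bytes ≤ B = 5; zero-pad to 5 bytes: K' = 6d 71 00 00 00.
K' ⊕ ipad = 5b 47 36 36 36.
Inner input = 5b 47 36 36 36 ∥ 34 67 73.
Inner hash: XOR 5b⊕47⊕36⊕36⊕36⊕34⊕67⊕73 = 0a.

0a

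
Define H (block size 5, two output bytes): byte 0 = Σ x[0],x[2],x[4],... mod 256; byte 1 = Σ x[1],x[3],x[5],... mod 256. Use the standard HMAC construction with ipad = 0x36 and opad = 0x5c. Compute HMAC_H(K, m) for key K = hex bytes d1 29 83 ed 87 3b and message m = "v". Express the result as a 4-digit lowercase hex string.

Key hex bytes d1 29 83 ed 87 3b is 6 bytes > B = 5, so hash it first: H(key) = db 51, then zero-pad to 5 bytes: K' = db 51 00 00 00.
K' ⊕ ipad = ed 67 36 36 36.  K' ⊕ opad = 87 0d 5c 5c 5c.
Inner input = (K'⊕ipad) ∥ m = ed 67 36 36 36 ∥ 76.
Inner hash: even-index sum = 345 mod 256 = 89; odd-index sum = 275 mod 256 = 19 → 59 13.
Outer input = (K'⊕opad) ∥ inner = 87 0d 5c 5c 5c ∥ 59 13.
Outer hash (tag): even-index sum = 338 mod 256 = 82; odd-index sum = 194 mod 256 = 194 → 52 c2.

52c2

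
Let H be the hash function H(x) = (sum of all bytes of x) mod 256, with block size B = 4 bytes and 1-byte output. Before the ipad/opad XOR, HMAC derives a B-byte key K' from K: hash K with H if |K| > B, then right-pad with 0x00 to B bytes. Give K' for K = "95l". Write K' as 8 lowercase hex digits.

Key "95l" = 39 35 6c is 3 bytes ≤ B = 4; zero-pad to 4 bytes: K' = 39 35 6c 00.

39356c00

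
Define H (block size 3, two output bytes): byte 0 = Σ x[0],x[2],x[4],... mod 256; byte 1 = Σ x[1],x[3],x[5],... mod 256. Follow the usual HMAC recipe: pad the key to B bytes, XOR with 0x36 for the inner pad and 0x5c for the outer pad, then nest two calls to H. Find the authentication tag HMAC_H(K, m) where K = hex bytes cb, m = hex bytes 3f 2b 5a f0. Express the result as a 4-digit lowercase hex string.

Key hex bytes cb is 1 byte ≤ B = 3; zero-pad to 3 bytes: K' = cb 00 00.
K' ⊕ ipad = fd 36 36.  K' ⊕ opad = 97 5c 5c.
Inner input = (K'⊕ipad) ∥ m = fd 36 36 ∥ 3f 2b 5a f0.
Inner hash: even-index sum = 590 mod 256 = 78; odd-index sum = 207 mod 256 = 207 → 4e cf.
Outer input = (K'⊕opad) ∥ inner = 97 5c 5c ∥ 4e cf.
Outer hash (tag): even-index sum = 450 mod 256 = 194; odd-index sum = 170 mod 256 = 170 → c2 aa.

c2aa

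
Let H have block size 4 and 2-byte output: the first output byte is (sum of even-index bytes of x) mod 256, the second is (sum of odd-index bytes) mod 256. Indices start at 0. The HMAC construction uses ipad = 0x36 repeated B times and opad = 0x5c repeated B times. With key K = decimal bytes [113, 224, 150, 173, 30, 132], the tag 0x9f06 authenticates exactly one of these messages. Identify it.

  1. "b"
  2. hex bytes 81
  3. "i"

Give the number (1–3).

Key decimal bytes [113, 224, 150, 173, 30, 132] = 71 e0 96 ad 1e 84 is 6 bytes > B = 4, so hash it first: H(key) = 25 11, then zero-pad to 4 bytes: K' = 25 11 00 00.
K' ⊕ ipad = 13 27 36 36; K' ⊕ opad = 79 4d 5c 5c.
m1: inner = H(13 27 36 36 62) = ab 5d; tag = H(79 4d 5c 5c ab 5d) = 8006
m2: inner = H(13 27 36 36 81) = ca 5d; tag = H(79 4d 5c 5c ca 5d) = 9f06 ← matches
m3: inner = H(13 27 36 36 69) = b2 5d; tag = H(79 4d 5c 5c b2 5d) = 8706

2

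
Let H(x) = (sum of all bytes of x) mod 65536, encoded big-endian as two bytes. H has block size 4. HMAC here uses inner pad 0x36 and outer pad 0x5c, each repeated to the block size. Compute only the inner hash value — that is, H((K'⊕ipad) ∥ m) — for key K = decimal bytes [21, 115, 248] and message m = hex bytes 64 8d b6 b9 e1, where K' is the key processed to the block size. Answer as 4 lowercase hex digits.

04ad

Key decimal bytes [21, 115, 248] = 15 73 f8 is 3 bytes ≤ B = 4; zero-pad to 4 bytes: K' = 15 73 f8 00.
K' ⊕ ipad = 23 45 ce 36.
Inner input = 23 45 ce 36 ∥ 64 8d b6 b9 e1.
Inner hash: sum = 35+69+206+54+100+141+182+185+225 = 1197 → 04 ad.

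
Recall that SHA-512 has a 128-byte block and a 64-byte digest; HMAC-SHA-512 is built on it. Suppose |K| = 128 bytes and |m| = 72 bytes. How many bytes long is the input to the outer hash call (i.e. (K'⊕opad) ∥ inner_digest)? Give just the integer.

192

Key is 128 ≤ 128 bytes, zero-padded: |K'| = 128.
Outer input = (K'⊕opad) ∥ H(inner) → 128 + 64 = 192 bytes.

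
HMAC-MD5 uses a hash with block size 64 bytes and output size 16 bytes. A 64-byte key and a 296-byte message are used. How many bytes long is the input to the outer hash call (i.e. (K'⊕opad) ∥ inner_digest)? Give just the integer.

80

Key is 64 ≤ 64 bytes, zero-padded: |K'| = 64.
Outer input = (K'⊕opad) ∥ H(inner) → 64 + 16 = 80 bytes.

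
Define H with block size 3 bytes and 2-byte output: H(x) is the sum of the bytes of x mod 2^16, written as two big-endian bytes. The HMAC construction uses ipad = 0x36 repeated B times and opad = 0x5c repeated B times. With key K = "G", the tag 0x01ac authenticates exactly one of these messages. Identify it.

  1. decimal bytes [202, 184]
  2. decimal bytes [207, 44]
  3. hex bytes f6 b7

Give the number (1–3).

Key "G" = 47 is 1 byte ≤ B = 3; zero-pad to 3 bytes: K' = 47 00 00.
K' ⊕ ipad = 71 36 36; K' ⊕ opad = 1b 5c 5c.
m1: inner = H(71 36 36 ca b8) = 02 5f; tag = H(1b 5c 5c 02 5f) = 0134
m2: inner = H(71 36 36 cf 2c) = 01 d8; tag = H(1b 5c 5c 01 d8) = 01ac ← matches
m3: inner = H(71 36 36 f6 b7) = 02 8a; tag = H(1b 5c 5c 02 8a) = 015f

2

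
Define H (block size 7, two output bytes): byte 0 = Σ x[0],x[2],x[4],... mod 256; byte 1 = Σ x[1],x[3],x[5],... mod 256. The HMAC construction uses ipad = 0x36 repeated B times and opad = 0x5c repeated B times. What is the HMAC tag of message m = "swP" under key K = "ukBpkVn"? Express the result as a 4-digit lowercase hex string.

Key "ukBpkVn" = 75 6b 42 70 6b 56 6e is exactly B = 7 bytes: K' = 75 6b 42 70 6b 56 6e.
K' ⊕ ipad = 43 5d 74 46 5d 60 58.  K' ⊕ opad = 29 37 1e 2c 37 0a 32.
Inner input = (K'⊕ipad) ∥ m = 43 5d 74 46 5d 60 58 ∥ 73 77 50.
Inner hash: even-index sum = 483 mod 256 = 227; odd-index sum = 454 mod 256 = 198 → e3 c6.
Outer input = (K'⊕opad) ∥ inner = 29 37 1e 2c 37 0a 32 ∥ e3 c6.
Outer hash (tag): even-index sum = 374 mod 256 = 118; odd-index sum = 336 mod 256 = 80 → 76 50.

7650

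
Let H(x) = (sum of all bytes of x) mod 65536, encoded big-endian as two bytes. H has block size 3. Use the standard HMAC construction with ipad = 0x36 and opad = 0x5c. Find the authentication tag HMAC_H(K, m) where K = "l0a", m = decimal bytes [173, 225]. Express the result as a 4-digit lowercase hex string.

Key "l0a" = 6c 30 61 is exactly B = 3 bytes: K' = 6c 30 61.
K' ⊕ ipad = 5a 06 57.  K' ⊕ opad = 30 6c 3d.
Inner input = (K'⊕ipad) ∥ m = 5a 06 57 ∥ ad e1.
Inner hash: sum = 90+6+87+173+225 = 581 → 02 45.
Outer input = (K'⊕opad) ∥ inner = 30 6c 3d ∥ 02 45.
Outer hash (tag): sum = 48+108+61+2+69 = 288 → 01 20.

0120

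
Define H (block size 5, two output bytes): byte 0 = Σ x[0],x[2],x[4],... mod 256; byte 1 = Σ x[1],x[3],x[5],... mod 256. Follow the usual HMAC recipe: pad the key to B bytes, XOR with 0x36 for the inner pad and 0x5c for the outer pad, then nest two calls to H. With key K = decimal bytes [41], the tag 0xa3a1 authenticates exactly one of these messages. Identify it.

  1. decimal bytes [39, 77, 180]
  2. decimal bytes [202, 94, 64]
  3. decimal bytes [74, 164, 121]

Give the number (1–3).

2

Key decimal bytes [41] = 29 is 1 byte ≤ B = 5; zero-pad to 5 bytes: K' = 29 00 00 00 00.
K' ⊕ ipad = 1f 36 36 36 36; K' ⊕ opad = 75 5c 5c 5c 5c.
m1: inner = H(1f 36 36 36 36 27 4d b4) = d8 47; tag = H(75 5c 5c 5c 5c d8 47) = 7490
m2: inner = H(1f 36 36 36 36 ca 5e 40) = e9 76; tag = H(75 5c 5c 5c 5c e9 76) = a3a1 ← matches
m3: inner = H(1f 36 36 36 36 4a a4 79) = 2f 2f; tag = H(75 5c 5c 5c 5c 2f 2f) = 5ce7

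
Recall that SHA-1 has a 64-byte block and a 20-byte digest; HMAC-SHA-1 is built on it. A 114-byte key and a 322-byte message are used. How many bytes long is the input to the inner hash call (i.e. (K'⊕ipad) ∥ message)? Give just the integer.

386

Key is 114 > 64 bytes, so it is hashed to 20 bytes then zero-padded to 64: |K'| = 64.
Inner input = (K'⊕ipad) ∥ m → 64 + 322 = 386 bytes.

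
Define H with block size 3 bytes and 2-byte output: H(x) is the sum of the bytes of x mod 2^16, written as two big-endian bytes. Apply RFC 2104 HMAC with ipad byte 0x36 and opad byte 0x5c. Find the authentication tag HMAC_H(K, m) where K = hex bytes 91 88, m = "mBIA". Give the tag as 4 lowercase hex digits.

02d3

Key hex bytes 91 88 is 2 bytes ≤ B = 3; zero-pad to 3 bytes: K' = 91 88 00.
K' ⊕ ipad = a7 be 36.  K' ⊕ opad = cd d4 5c.
Inner input = (K'⊕ipad) ∥ m = a7 be 36 ∥ 6d 42 49 41.
Inner hash: sum = 167+190+54+109+66+73+65 = 724 → 02 d4.
Outer input = (K'⊕opad) ∥ inner = cd d4 5c ∥ 02 d4.
Outer hash (tag): sum = 205+212+92+2+212 = 723 → 02 d3.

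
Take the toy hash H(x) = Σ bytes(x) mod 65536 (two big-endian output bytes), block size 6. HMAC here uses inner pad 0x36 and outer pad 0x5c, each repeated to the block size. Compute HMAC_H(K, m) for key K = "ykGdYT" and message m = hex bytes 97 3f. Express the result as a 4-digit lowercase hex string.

Key "ykGdYT" = 79 6b 47 64 59 54 is exactly B = 6 bytes: K' = 79 6b 47 64 59 54.
K' ⊕ ipad = 4f 5d 71 52 6f 62.  K' ⊕ opad = 25 37 1b 38 05 08.
Inner input = (K'⊕ipad) ∥ m = 4f 5d 71 52 6f 62 ∥ 97 3f.
Inner hash: sum = 79+93+113+82+111+98+151+63 = 790 → 03 16.
Outer input = (K'⊕opad) ∥ inner = 25 37 1b 38 05 08 ∥ 03 16.
Outer hash (tag): sum = 37+55+27+56+5+8+3+22 = 213 → 00 d5.

00d5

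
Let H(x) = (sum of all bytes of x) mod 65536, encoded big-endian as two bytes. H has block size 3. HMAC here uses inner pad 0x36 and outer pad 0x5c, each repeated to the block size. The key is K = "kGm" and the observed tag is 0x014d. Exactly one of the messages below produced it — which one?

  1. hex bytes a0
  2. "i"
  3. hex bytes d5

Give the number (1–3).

1

Key "kGm" = 6b 47 6d is exactly B = 3 bytes: K' = 6b 47 6d.
K' ⊕ ipad = 5d 71 5b; K' ⊕ opad = 37 1b 31.
m1: inner = H(5d 71 5b a0) = 01 c9; tag = H(37 1b 31 01 c9) = 014d ← matches
m2: inner = H(5d 71 5b 69) = 01 92; tag = H(37 1b 31 01 92) = 0116
m3: inner = H(5d 71 5b d5) = 01 fe; tag = H(37 1b 31 01 fe) = 0182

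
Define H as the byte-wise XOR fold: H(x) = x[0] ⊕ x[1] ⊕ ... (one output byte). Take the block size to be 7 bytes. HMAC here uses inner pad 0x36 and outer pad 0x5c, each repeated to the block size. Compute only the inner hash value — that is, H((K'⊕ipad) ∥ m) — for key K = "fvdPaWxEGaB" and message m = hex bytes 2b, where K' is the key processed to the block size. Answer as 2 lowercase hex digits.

Key "fvdPaWxEGaB" = 66 76 64 50 61 57 78 45 47 61 42 is 11 bytes > B = 7, so hash it first: H(key) = 4b, then zero-pad to 7 bytes: K' = 4b 00 00 00 00 00 00.
K' ⊕ ipad = 7d 36 36 36 36 36 36.
Inner input = 7d 36 36 36 36 36 36 ∥ 2b.
Inner hash: XOR 7d⊕36⊕36⊕36⊕36⊕36⊕36⊕2b = 56.

56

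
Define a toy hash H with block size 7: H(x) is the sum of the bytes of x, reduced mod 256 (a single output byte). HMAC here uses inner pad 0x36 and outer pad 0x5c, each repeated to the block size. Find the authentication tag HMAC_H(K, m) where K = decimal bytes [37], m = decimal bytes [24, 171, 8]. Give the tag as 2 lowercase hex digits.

Key decimal bytes [37] = 25 is 1 byte ≤ B = 7; zero-pad to 7 bytes: K' = 25 00 00 00 00 00 00.
K' ⊕ ipad = 13 36 36 36 36 36 36.  K' ⊕ opad = 79 5c 5c 5c 5c 5c 5c.
Inner input = (K'⊕ipad) ∥ m = 13 36 36 36 36 36 36 ∥ 18 ab 08.
Inner hash: sum = 19+54+54+54+54+54+54+24+171+8 = 546; mod 256 = 34 → 22.
Outer input = (K'⊕opad) ∥ inner = 79 5c 5c 5c 5c 5c 5c ∥ 22.
Outer hash (tag): sum = 121+92+92+92+92+92+92+34 = 707; mod 256 = 195 → c3.

c3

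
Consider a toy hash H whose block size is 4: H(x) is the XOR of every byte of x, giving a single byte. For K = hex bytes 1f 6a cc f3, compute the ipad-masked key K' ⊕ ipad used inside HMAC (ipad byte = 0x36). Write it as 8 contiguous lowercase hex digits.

Key hex bytes 1f 6a cc f3 is exactly B = 4 bytes: K' = 1f 6a cc f3.
XOR each byte with 0x36: 1f⊕36=29, 6a⊕36=5c, cc⊕36=fa, f3⊕36=c5.

295cfac5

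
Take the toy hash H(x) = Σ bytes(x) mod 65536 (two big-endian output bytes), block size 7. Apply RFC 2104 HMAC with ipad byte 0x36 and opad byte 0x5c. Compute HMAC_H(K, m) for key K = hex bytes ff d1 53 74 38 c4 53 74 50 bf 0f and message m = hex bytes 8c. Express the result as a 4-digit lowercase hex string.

Key hex bytes ff d1 53 74 38 c4 53 74 50 bf 0f is 11 bytes > B = 7, so hash it first: H(key) = 05 78, then zero-pad to 7 bytes: K' = 05 78 00 00 00 00 00.
K' ⊕ ipad = 33 4e 36 36 36 36 36.  K' ⊕ opad = 59 24 5c 5c 5c 5c 5c.
Inner input = (K'⊕ipad) ∥ m = 33 4e 36 36 36 36 36 ∥ 8c.
Inner hash: sum = 51+78+54+54+54+54+54+140 = 539 → 02 1b.
Outer input = (K'⊕opad) ∥ inner = 59 24 5c 5c 5c 5c 5c ∥ 02 1b.
Outer hash (tag): sum = 89+36+92+92+92+92+92+2+27 = 614 → 02 66.

0266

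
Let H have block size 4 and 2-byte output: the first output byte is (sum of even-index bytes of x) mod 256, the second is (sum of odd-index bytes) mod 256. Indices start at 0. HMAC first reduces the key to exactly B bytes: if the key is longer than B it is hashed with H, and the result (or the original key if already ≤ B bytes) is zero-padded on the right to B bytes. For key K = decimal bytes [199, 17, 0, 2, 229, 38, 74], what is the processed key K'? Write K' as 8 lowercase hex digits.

|K| = 7 > B = 4, so first hash the key.
H(K): even-index sum = 502 mod 256 = 246; odd-index sum = 57 mod 256 = 57 → f6 39.
Zero-pad H(K) = f6 39 to 4 bytes: K' = f6 39 00 00.

f6390000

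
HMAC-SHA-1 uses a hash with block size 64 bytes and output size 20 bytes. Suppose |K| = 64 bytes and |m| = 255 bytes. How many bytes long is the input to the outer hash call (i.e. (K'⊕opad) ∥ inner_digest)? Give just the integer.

Key is 64 ≤ 64 bytes, zero-padded: |K'| = 64.
Outer input = (K'⊕opad) ∥ H(inner) → 64 + 20 = 84 bytes.

84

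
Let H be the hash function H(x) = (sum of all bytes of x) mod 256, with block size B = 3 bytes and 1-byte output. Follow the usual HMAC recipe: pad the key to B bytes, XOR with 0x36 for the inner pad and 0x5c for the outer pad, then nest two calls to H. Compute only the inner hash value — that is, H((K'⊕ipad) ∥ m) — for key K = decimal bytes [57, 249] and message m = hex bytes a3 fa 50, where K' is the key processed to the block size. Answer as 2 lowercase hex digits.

Key decimal bytes [57, 249] = 39 f9 is 2 bytes ≤ B = 3; zero-pad to 3 bytes: K' = 39 f9 00.
K' ⊕ ipad = 0f cf 36.
Inner input = 0f cf 36 ∥ a3 fa 50.
Inner hash: sum = 15+207+54+163+250+80 = 769; mod 256 = 1 → 01.

01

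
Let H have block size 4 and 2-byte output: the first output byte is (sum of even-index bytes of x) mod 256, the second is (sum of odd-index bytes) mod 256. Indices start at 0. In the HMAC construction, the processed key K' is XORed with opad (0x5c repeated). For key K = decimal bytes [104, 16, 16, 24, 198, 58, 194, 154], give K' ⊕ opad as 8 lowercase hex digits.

5ca05c5c

Key decimal bytes [104, 16, 16, 24, 198, 58, 194, 154] = 68 10 10 18 c6 3a c2 9a is 8 bytes > B = 4, so hash it first: H(key) = 00 fc, then zero-pad to 4 bytes: K' = 00 fc 00 00.
XOR each byte with 0x5c: 00⊕5c=5c, fc⊕5c=a0, 00⊕5c=5c, 00⊕5c=5c.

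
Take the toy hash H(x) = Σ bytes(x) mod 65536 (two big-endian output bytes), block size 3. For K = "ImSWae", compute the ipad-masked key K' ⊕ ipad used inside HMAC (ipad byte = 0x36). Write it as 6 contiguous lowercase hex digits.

Key "ImSWae" = 49 6d 53 57 61 65 is 6 bytes > B = 3, so hash it first: H(key) = 02 26, then zero-pad to 3 bytes: K' = 02 26 00.
XOR each byte with 0x36: 02⊕36=34, 26⊕36=10, 00⊕36=36.

341036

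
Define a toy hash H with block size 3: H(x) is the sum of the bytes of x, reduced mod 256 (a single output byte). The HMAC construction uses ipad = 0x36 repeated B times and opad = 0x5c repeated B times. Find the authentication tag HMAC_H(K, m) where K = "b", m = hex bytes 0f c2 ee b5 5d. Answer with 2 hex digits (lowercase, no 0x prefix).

87

Key "b" = 62 is 1 byte ≤ B = 3; zero-pad to 3 bytes: K' = 62 00 00.
K' ⊕ ipad = 54 36 36.  K' ⊕ opad = 3e 5c 5c.
Inner input = (K'⊕ipad) ∥ m = 54 36 36 ∥ 0f c2 ee b5 5d.
Inner hash: sum = 84+54+54+15+194+238+181+93 = 913; mod 256 = 145 → 91.
Outer input = (K'⊕opad) ∥ inner = 3e 5c 5c ∥ 91.
Outer hash (tag): sum = 62+92+92+145 = 391; mod 256 = 135 → 87.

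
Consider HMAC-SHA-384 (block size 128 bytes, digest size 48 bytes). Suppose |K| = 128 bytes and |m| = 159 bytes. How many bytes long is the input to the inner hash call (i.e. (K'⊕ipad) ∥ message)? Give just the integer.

Key is 128 ≤ 128 bytes, zero-padded: |K'| = 128.
Inner input = (K'⊕ipad) ∥ m → 128 + 159 = 287 bytes.

287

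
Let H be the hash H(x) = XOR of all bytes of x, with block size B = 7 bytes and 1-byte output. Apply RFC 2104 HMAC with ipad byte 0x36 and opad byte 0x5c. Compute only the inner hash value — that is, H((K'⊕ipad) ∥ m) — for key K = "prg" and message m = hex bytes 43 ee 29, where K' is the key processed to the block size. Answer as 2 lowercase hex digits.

d7

Key "prg" = 70 72 67 is 3 bytes ≤ B = 7; zero-pad to 7 bytes: K' = 70 72 67 00 00 00 00.
K' ⊕ ipad = 46 44 51 36 36 36 36.
Inner input = 46 44 51 36 36 36 36 ∥ 43 ee 29.
Inner hash: XOR 46⊕44⊕51⊕36⊕36⊕36⊕36⊕43⊕ee⊕29 = d7.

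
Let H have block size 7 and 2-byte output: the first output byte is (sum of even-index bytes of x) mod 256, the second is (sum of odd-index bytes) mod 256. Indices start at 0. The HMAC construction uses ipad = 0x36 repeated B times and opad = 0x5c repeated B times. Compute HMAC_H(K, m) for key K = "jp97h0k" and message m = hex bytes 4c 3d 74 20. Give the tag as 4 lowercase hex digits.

Key "jp97h0k" = 6a 70 39 37 68 30 6b is exactly B = 7 bytes: K' = 6a 70 39 37 68 30 6b.
K' ⊕ ipad = 5c 46 0f 01 5e 06 5d.  K' ⊕ opad = 36 2c 65 6b 34 6c 37.
Inner input = (K'⊕ipad) ∥ m = 5c 46 0f 01 5e 06 5d ∥ 4c 3d 74 20.
Inner hash: even-index sum = 387 mod 256 = 131; odd-index sum = 269 mod 256 = 13 → 83 0d.
Outer input = (K'⊕opad) ∥ inner = 36 2c 65 6b 34 6c 37 ∥ 83 0d.
Outer hash (tag): even-index sum = 275 mod 256 = 19; odd-index sum = 390 mod 256 = 134 → 13 86.

1386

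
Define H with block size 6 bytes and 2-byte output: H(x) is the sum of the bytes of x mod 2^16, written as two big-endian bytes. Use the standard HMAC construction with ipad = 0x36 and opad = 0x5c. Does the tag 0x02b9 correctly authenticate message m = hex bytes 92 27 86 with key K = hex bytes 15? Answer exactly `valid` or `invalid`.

Key hex bytes 15 is 1 byte ≤ B = 6; zero-pad to 6 bytes: K' = 15 00 00 00 00 00.
K' ⊕ ipad = 23 36 36 36 36 36; K' ⊕ opad = 49 5c 5c 5c 5c 5c.
Inner hash: sum = 35+54+54+54+54+54+146+39+134 = 624 → 02 70.
Outer hash (recomputed tag): sum = 73+92+92+92+92+92+2+112 = 647 → 02 87.
Recomputed tag = 0287; claimed = 02b9 → mismatch.

invalid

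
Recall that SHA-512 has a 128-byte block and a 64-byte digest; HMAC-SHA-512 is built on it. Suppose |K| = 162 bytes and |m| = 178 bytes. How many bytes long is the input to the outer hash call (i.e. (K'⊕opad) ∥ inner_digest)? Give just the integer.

192

Key is 162 > 128 bytes, so it is hashed to 64 bytes then zero-padded to 128: |K'| = 128.
Outer input = (K'⊕opad) ∥ H(inner) → 128 + 64 = 192 bytes.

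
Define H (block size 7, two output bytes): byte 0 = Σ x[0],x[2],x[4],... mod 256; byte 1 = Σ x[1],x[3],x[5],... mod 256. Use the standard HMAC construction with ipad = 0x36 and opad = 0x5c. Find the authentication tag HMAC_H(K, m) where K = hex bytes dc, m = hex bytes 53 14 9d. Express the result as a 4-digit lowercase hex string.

Key hex bytes dc is 1 byte ≤ B = 7; zero-pad to 7 bytes: K' = dc 00 00 00 00 00 00.
K' ⊕ ipad = ea 36 36 36 36 36 36.  K' ⊕ opad = 80 5c 5c 5c 5c 5c 5c.
Inner input = (K'⊕ipad) ∥ m = ea 36 36 36 36 36 36 ∥ 53 14 9d.
Inner hash: even-index sum = 416 mod 256 = 160; odd-index sum = 402 mod 256 = 146 → a0 92.
Outer input = (K'⊕opad) ∥ inner = 80 5c 5c 5c 5c 5c 5c ∥ a0 92.
Outer hash (tag): even-index sum = 550 mod 256 = 38; odd-index sum = 436 mod 256 = 180 → 26 b4.

26b4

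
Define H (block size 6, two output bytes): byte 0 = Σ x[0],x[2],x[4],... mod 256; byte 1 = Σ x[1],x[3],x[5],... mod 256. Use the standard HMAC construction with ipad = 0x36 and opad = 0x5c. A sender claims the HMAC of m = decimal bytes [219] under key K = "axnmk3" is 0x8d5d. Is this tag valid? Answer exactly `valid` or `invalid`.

invalid

Key "axnmk3" = 61 78 6e 6d 6b 33 is exactly B = 6 bytes: K' = 61 78 6e 6d 6b 33.
K' ⊕ ipad = 57 4e 58 5b 5d 05; K' ⊕ opad = 3d 24 32 31 37 6f.
Inner hash: even-index sum = 487 mod 256 = 231; odd-index sum = 174 mod 256 = 174 → e7 ae.
Outer hash (recomputed tag): even-index sum = 397 mod 256 = 141; odd-index sum = 370 mod 256 = 114 → 8d 72.
Recomputed tag = 8d72; claimed = 8d5d → mismatch.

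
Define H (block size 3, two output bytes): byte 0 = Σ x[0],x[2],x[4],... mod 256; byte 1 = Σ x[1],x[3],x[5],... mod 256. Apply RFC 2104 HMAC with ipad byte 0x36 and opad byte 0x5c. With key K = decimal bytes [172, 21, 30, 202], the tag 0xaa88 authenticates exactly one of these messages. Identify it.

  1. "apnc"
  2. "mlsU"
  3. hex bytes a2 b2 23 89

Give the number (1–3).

1

Key decimal bytes [172, 21, 30, 202] = ac 15 1e ca is 4 bytes > B = 3, so hash it first: H(key) = ca df, then zero-pad to 3 bytes: K' = ca df 00.
K' ⊕ ipad = fc e9 36; K' ⊕ opad = 96 83 5c.
m1: inner = H(fc e9 36 61 70 6e 63) = 05 b8; tag = H(96 83 5c 05 b8) = aa88 ← matches
m2: inner = H(fc e9 36 6d 6c 73 55) = f3 c9; tag = H(96 83 5c f3 c9) = bb76
m3: inner = H(fc e9 36 a2 b2 23 89) = 6d ae; tag = H(96 83 5c 6d ae) = a0f0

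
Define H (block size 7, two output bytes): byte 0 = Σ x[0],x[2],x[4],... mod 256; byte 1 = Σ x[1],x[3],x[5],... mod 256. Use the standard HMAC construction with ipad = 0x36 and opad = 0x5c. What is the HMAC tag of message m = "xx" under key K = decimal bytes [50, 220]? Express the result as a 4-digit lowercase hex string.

5056

Key decimal bytes [50, 220] = 32 dc is 2 bytes ≤ B = 7; zero-pad to 7 bytes: K' = 32 dc 00 00 00 00 00.
K' ⊕ ipad = 04 ea 36 36 36 36 36.  K' ⊕ opad = 6e 80 5c 5c 5c 5c 5c.
Inner input = (K'⊕ipad) ∥ m = 04 ea 36 36 36 36 36 ∥ 78 78.
Inner hash: even-index sum = 286 mod 256 = 30; odd-index sum = 462 mod 256 = 206 → 1e ce.
Outer input = (K'⊕opad) ∥ inner = 6e 80 5c 5c 5c 5c 5c ∥ 1e ce.
Outer hash (tag): even-index sum = 592 mod 256 = 80; odd-index sum = 342 mod 256 = 86 → 50 56.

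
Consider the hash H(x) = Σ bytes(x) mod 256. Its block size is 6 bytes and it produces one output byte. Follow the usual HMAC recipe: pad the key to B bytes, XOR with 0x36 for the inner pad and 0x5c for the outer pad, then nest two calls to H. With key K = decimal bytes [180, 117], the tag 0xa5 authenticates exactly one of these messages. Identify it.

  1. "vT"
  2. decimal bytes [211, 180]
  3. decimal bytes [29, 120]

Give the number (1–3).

2

Key decimal bytes [180, 117] = b4 75 is 2 bytes ≤ B = 6; zero-pad to 6 bytes: K' = b4 75 00 00 00 00.
K' ⊕ ipad = 82 43 36 36 36 36; K' ⊕ opad = e8 29 5c 5c 5c 5c.
m1: inner = H(82 43 36 36 36 36 76 54) = 67; tag = H(e8 29 5c 5c 5c 5c 67) = e8
m2: inner = H(82 43 36 36 36 36 d3 b4) = 24; tag = H(e8 29 5c 5c 5c 5c 24) = a5 ← matches
m3: inner = H(82 43 36 36 36 36 1d 78) = 32; tag = H(e8 29 5c 5c 5c 5c 32) = b3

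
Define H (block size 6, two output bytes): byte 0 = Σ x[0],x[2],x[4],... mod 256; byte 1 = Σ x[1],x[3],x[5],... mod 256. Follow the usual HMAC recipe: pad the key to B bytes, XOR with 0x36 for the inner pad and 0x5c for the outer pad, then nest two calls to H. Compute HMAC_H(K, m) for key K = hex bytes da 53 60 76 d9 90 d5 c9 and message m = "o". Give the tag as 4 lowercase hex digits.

25b6

Key hex bytes da 53 60 76 d9 90 d5 c9 is 8 bytes > B = 6, so hash it first: H(key) = e8 22, then zero-pad to 6 bytes: K' = e8 22 00 00 00 00.
K' ⊕ ipad = de 14 36 36 36 36.  K' ⊕ opad = b4 7e 5c 5c 5c 5c.
Inner input = (K'⊕ipad) ∥ m = de 14 36 36 36 36 ∥ 6f.
Inner hash: even-index sum = 441 mod 256 = 185; odd-index sum = 128 mod 256 = 128 → b9 80.
Outer input = (K'⊕opad) ∥ inner = b4 7e 5c 5c 5c 5c ∥ b9 80.
Outer hash (tag): even-index sum = 549 mod 256 = 37; odd-index sum = 438 mod 256 = 182 → 25 b6.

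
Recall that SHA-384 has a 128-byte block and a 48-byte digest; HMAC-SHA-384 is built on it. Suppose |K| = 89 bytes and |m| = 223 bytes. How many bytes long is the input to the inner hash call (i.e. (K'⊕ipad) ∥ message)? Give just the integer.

351

Key is 89 ≤ 128 bytes, zero-padded: |K'| = 128.
Inner input = (K'⊕ipad) ∥ m → 128 + 223 = 351 bytes.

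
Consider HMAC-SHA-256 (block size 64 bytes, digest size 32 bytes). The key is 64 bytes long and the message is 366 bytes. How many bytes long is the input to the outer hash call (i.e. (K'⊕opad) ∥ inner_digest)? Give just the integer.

96

Key is 64 ≤ 64 bytes, zero-padded: |K'| = 64.
Outer input = (K'⊕opad) ∥ H(inner) → 64 + 32 = 96 bytes.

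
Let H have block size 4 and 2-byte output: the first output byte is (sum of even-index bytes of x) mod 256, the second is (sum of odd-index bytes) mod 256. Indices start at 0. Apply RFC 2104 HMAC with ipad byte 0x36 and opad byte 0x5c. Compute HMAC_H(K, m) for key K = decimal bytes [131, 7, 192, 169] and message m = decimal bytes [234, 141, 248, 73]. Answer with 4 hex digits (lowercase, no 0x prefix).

Key decimal bytes [131, 7, 192, 169] = 83 07 c0 a9 is exactly B = 4 bytes: K' = 83 07 c0 a9.
K' ⊕ ipad = b5 31 f6 9f.  K' ⊕ opad = df 5b 9c f5.
Inner input = (K'⊕ipad) ∥ m = b5 31 f6 9f ∥ ea 8d f8 49.
Inner hash: even-index sum = 909 mod 256 = 141; odd-index sum = 422 mod 256 = 166 → 8d a6.
Outer input = (K'⊕opad) ∥ inner = df 5b 9c f5 ∥ 8d a6.
Outer hash (tag): even-index sum = 520 mod 256 = 8; odd-index sum = 502 mod 256 = 246 → 08 f6.

08f6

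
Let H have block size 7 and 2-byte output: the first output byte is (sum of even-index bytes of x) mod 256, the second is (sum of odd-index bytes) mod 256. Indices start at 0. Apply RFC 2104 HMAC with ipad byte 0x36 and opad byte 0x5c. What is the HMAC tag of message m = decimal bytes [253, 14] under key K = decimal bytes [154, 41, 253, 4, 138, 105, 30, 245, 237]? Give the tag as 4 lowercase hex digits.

Key decimal bytes [154, 41, 253, 4, 138, 105, 30, 245, 237] = 9a 29 fd 04 8a 69 1e f5 ed is 9 bytes > B = 7, so hash it first: H(key) = 2c 8b, then zero-pad to 7 bytes: K' = 2c 8b 00 00 00 00 00.
K' ⊕ ipad = 1a bd 36 36 36 36 36.  K' ⊕ opad = 70 d7 5c 5c 5c 5c 5c.
Inner input = (K'⊕ipad) ∥ m = 1a bd 36 36 36 36 36 ∥ fd 0e.
Inner hash: even-index sum = 202 mod 256 = 202; odd-index sum = 550 mod 256 = 38 → ca 26.
Outer input = (K'⊕opad) ∥ inner = 70 d7 5c 5c 5c 5c 5c ∥ ca 26.
Outer hash (tag): even-index sum = 426 mod 256 = 170; odd-index sum = 601 mod 256 = 89 → aa 59.

aa59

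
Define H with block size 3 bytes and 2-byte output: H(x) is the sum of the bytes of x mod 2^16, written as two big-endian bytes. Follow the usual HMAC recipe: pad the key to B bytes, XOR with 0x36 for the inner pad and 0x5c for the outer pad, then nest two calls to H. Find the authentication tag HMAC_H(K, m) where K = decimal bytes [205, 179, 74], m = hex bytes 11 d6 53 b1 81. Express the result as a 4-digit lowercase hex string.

Key decimal bytes [205, 179, 74] = cd b3 4a is exactly B = 3 bytes: K' = cd b3 4a.
K' ⊕ ipad = fb 85 7c.  K' ⊕ opad = 91 ef 16.
Inner input = (K'⊕ipad) ∥ m = fb 85 7c ∥ 11 d6 53 b1 81.
Inner hash: sum = 251+133+124+17+214+83+177+129 = 1128 → 04 68.
Outer input = (K'⊕opad) ∥ inner = 91 ef 16 ∥ 04 68.
Outer hash (tag): sum = 145+239+22+4+104 = 514 → 02 02.

0202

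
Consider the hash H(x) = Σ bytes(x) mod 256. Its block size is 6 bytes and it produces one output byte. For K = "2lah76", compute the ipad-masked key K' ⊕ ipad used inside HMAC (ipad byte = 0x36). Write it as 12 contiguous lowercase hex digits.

045a575e0100

Key "2lah76" = 32 6c 61 68 37 36 is exactly B = 6 bytes: K' = 32 6c 61 68 37 36.
XOR each byte with 0x36: 32⊕36=04, 6c⊕36=5a, 61⊕36=57, 68⊕36=5e, 37⊕36=01, 36⊕36=00.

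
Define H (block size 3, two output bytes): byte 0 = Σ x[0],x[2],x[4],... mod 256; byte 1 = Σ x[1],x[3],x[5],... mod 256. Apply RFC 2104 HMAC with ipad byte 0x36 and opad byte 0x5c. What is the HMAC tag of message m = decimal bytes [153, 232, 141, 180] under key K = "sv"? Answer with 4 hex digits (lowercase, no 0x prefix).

Key "sv" = 73 76 is 2 bytes ≤ B = 3; zero-pad to 3 bytes: K' = 73 76 00.
K' ⊕ ipad = 45 40 36.  K' ⊕ opad = 2f 2a 5c.
Inner input = (K'⊕ipad) ∥ m = 45 40 36 ∥ 99 e8 8d b4.
Inner hash: even-index sum = 535 mod 256 = 23; odd-index sum = 358 mod 256 = 102 → 17 66.
Outer input = (K'⊕opad) ∥ inner = 2f 2a 5c ∥ 17 66.
Outer hash (tag): even-index sum = 241 mod 256 = 241; odd-index sum = 65 mod 256 = 65 → f1 41.

f141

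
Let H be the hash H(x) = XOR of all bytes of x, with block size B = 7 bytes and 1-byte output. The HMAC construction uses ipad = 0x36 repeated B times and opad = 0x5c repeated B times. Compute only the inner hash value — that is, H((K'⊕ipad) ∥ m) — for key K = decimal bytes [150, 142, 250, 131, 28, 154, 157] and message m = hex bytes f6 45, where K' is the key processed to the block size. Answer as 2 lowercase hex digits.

Key decimal bytes [150, 142, 250, 131, 28, 154, 157] = 96 8e fa 83 1c 9a 9d is exactly B = 7 bytes: K' = 96 8e fa 83 1c 9a 9d.
K' ⊕ ipad = a0 b8 cc b5 2a ac ab.
Inner input = a0 b8 cc b5 2a ac ab ∥ f6 45.
Inner hash: XOR a0⊕b8⊕cc⊕b5⊕2a⊕ac⊕ab⊕f6⊕45 = ff.

ff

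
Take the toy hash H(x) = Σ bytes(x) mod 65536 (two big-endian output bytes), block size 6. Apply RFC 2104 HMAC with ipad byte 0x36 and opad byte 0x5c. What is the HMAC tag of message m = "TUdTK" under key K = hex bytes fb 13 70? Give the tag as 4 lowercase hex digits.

02bf

Key hex bytes fb 13 70 is 3 bytes ≤ B = 6; zero-pad to 6 bytes: K' = fb 13 70 00 00 00.
K' ⊕ ipad = cd 25 46 36 36 36.  K' ⊕ opad = a7 4f 2c 5c 5c 5c.
Inner input = (K'⊕ipad) ∥ m = cd 25 46 36 36 36 ∥ 54 55 64 54 4b.
Inner hash: sum = 205+37+70+54+54+54+84+85+100+84+75 = 902 → 03 86.
Outer input = (K'⊕opad) ∥ inner = a7 4f 2c 5c 5c 5c ∥ 03 86.
Outer hash (tag): sum = 167+79+44+92+92+92+3+134 = 703 → 02 bf.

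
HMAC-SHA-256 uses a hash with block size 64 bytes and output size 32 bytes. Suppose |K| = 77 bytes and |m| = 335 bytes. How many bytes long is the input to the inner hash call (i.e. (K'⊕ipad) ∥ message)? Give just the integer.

Key is 77 > 64 bytes, so it is hashed to 32 bytes then zero-padded to 64: |K'| = 64.
Inner input = (K'⊕ipad) ∥ m → 64 + 335 = 399 bytes.

399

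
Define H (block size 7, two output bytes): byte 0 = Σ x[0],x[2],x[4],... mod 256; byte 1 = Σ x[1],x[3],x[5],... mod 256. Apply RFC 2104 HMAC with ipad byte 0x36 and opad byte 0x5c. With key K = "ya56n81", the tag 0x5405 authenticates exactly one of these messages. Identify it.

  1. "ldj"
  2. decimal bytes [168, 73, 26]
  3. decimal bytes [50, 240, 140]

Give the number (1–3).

2

Key "ya56n81" = 79 61 35 36 6e 38 31 is exactly B = 7 bytes: K' = 79 61 35 36 6e 38 31.
K' ⊕ ipad = 4f 57 03 00 58 0e 07; K' ⊕ opad = 25 3d 69 6a 32 64 6d.
m1: inner = H(4f 57 03 00 58 0e 07 6c 64 6a) = 15 3b; tag = H(25 3d 69 6a 32 64 6d 15 3b) = 6820
m2: inner = H(4f 57 03 00 58 0e 07 a8 49 1a) = fa 27; tag = H(25 3d 69 6a 32 64 6d fa 27) = 5405 ← matches
m3: inner = H(4f 57 03 00 58 0e 07 32 f0 8c) = a1 23; tag = H(25 3d 69 6a 32 64 6d a1 23) = 50ac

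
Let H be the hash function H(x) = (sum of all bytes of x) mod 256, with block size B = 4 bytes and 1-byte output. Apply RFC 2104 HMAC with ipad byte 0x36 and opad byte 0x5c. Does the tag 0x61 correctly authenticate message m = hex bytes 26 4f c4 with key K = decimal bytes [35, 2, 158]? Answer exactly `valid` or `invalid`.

invalid

Key decimal bytes [35, 2, 158] = 23 02 9e is 3 bytes ≤ B = 4; zero-pad to 4 bytes: K' = 23 02 9e 00.
K' ⊕ ipad = 15 34 a8 36; K' ⊕ opad = 7f 5e c2 5c.
Inner hash: sum = 21+52+168+54+38+79+196 = 608; mod 256 = 96 → 60.
Outer hash (recomputed tag): sum = 127+94+194+92+96 = 603; mod 256 = 91 → 5b.
Recomputed tag = 5b; claimed = 61 → mismatch.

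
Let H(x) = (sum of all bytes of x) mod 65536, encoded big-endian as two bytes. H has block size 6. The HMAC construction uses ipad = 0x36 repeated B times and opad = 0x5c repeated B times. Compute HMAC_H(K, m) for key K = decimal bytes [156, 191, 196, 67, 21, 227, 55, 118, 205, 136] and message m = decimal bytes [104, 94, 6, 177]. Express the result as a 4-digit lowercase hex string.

Key decimal bytes [156, 191, 196, 67, 21, 227, 55, 118, 205, 136] = 9c bf c4 43 15 e3 37 76 cd 88 is 10 bytes > B = 6, so hash it first: H(key) = 05 5c, then zero-pad to 6 bytes: K' = 05 5c 00 00 00 00.
K' ⊕ ipad = 33 6a 36 36 36 36.  K' ⊕ opad = 59 00 5c 5c 5c 5c.
Inner input = (K'⊕ipad) ∥ m = 33 6a 36 36 36 36 ∥ 68 5e 06 b1.
Inner hash: sum = 51+106+54+54+54+54+104+94+6+177 = 754 → 02 f2.
Outer input = (K'⊕opad) ∥ inner = 59 00 5c 5c 5c 5c ∥ 02 f2.
Outer hash (tag): sum = 89+0+92+92+92+92+2+242 = 701 → 02 bd.

02bd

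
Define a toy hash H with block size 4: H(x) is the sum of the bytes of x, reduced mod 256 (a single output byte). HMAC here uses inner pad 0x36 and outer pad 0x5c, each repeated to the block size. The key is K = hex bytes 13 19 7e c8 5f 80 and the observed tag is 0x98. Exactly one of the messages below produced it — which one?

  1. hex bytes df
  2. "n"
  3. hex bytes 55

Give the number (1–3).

2

Key hex bytes 13 19 7e c8 5f 80 is 6 bytes > B = 4, so hash it first: H(key) = 51, then zero-pad to 4 bytes: K' = 51 00 00 00.
K' ⊕ ipad = 67 36 36 36; K' ⊕ opad = 0d 5c 5c 5c.
m1: inner = H(67 36 36 36 df) = e8; tag = H(0d 5c 5c 5c e8) = 09
m2: inner = H(67 36 36 36 6e) = 77; tag = H(0d 5c 5c 5c 77) = 98 ← matches
m3: inner = H(67 36 36 36 55) = 5e; tag = H(0d 5c 5c 5c 5e) = 7f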